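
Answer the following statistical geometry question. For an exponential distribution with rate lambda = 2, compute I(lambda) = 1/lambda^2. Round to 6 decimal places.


Fisher information for exponential: I(lambda) = 1/lambda^2.
lambda = 2, lambda^2 = 4.
I = 1/4 = 0.250000

0.250000


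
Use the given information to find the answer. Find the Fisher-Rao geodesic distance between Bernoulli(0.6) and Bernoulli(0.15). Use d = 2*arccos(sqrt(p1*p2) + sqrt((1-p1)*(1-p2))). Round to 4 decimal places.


Geodesic distance on Bernoulli manifold:
d(p1,p2) = 2*arccos(sqrt(p1*p2) + sqrt((1-p1)*(1-p2))).
sqrt(p1*p2) = sqrt(0.6*0.15) = 0.3.
sqrt((1-p1)*(1-p2)) = sqrt(0.4*0.85) = 0.583095.
arg = 0.3 + 0.583095 = 0.883095.
d = 2*arccos(0.883095) = 0.9768

0.9768


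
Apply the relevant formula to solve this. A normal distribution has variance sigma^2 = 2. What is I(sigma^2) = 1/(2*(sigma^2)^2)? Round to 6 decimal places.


Fisher information for variance: I(sigma^2) = 1/(2*sigma^4).
sigma^2 = 2, so sigma^4 = 4.
I = 1/(2*4) = 1/8 = 0.125000

0.125000


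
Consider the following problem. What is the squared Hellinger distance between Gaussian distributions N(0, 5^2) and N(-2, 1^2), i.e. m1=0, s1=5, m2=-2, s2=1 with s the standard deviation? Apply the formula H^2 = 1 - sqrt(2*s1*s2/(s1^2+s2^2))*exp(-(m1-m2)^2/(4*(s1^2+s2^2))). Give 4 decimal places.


Squared Hellinger distance for Gaussians:
H^2 = 1 - sqrt(2*s1*s2/(s1^2+s2^2)) * exp(-(m1-m2)^2/(4*(s1^2+s2^2))).
s1^2 = 25, s2^2 = 1, s1^2+s2^2 = 26.
sqrt(2*5*1/(26)) = 0.620174.
(m1-m2)^2 = (2)^2 = 4.
exp(-4/(4*26)) = exp(-0.038462) = 0.962269.
H^2 = 1 - 0.620174*0.962269 = 0.4032

0.4032


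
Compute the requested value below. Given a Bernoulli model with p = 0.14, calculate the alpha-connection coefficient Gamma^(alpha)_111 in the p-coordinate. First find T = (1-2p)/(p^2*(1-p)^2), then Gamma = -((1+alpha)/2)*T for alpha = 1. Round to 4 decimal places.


Skewness (Amari-Chentsov) tensor: T = (1-2p)/(p^2*(1-p)^2).
p = 0.14, 1-2p = 0.72, p^2 = 0.0196, (1-p)^2 = 0.7396.
T = 0.72/(0.0196 * 0.7396) = 49.668326.
In the p-coordinate, Gamma^(alpha) = Gamma^(0) - (alpha/2)*T with Gamma^(0) = (1/2)*g'(p) = -T/2,
so Gamma^(alpha) = -((1+alpha)/2)*T.
alpha = 1, -(1+alpha)/2 = -1.0.
Gamma = -1.0 * 49.668326 = -49.6683

-49.6683


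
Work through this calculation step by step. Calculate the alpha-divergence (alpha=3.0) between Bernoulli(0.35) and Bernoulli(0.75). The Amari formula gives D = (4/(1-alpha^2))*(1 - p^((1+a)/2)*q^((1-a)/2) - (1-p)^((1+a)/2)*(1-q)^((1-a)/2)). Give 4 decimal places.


Amari alpha-divergence:
D = (4/(1-alpha^2))*(1 - p^((1+a)/2)*q^((1-a)/2) - (1-p)^((1+a)/2)*(1-q)^((1-a)/2)).
alpha = 3.0, p = 0.35, q = 0.75.
e1 = (1+alpha)/2 = 2.0, e2 = (1-alpha)/2 = -1.0.
t1 = p^e1 * q^e2 = 0.35^2.0 * 0.75^-1.0 = 0.163333.
t2 = (1-p)^e1 * (1-q)^e2 = 0.65^2.0 * 0.25^-1.0 = 1.69.
4/(1-alpha^2) = -0.5.
D = -0.5*(1 - 0.163333 - 1.69) = 0.4267

0.4267


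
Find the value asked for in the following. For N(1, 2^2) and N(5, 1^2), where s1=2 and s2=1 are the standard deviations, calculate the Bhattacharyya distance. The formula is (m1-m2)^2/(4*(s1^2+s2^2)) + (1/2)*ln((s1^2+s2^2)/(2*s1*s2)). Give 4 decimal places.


Bhattacharyya distance between two Gaussians:
DB = (m1-m2)^2/(4*(s1^2+s2^2)) + (1/2)*ln((s1^2+s2^2)/(2*s1*s2)).
(m1-m2)^2 = (-4)^2 = 16.
s1^2+s2^2 = 4 + 1 = 5.
term1 = 16/20 = 0.8.
term2 = 0.5*ln(5/4.0) = 0.111572.
DB = 0.8 + 0.111572 = 0.9116

0.9116


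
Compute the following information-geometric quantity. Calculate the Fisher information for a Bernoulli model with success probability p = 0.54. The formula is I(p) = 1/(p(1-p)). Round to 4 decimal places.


For Bernoulli(p), Fisher information is I(p) = 1/(p*(1-p)).
p = 0.54, 1-p = 0.46.
p*(1-p) = 0.2484.
I(p) = 1/0.2484 = 4.0258

4.0258


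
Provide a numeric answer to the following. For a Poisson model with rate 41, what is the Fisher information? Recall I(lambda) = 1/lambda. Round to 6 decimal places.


Fisher information for Poisson: I(lambda) = 1/lambda.
lambda = 41.
I(lambda) = 1/41 = 0.024390

0.024390


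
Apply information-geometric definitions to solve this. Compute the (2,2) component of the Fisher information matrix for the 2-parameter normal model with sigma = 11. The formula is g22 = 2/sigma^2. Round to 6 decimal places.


For the 2-parameter normal family, the Fisher metric has:
  g11 = 1/sigma^2, g22 = 2/sigma^2.
sigma = 11, sigma^2 = 121.
g22 = 0.016529

0.016529


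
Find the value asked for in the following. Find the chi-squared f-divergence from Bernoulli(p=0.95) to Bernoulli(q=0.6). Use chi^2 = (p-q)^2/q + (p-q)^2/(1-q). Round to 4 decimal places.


Chi-squared divergence between Bernoulli distributions:
chi^2 = (p-q)^2/q + (p-q)^2/(1-q).
p = 0.95, q = 0.6, p-q = 0.35.
(p-q)^2 = 0.1225.
term1 = 0.1225/0.6 = 0.204167.
term2 = 0.1225/0.4 = 0.30625.
chi^2 = 0.204167 + 0.30625 = 0.5104

0.5104


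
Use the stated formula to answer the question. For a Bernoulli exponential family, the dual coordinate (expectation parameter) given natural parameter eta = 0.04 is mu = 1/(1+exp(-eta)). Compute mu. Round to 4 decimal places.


Dual coordinate (expectation parameter) for Bernoulli:
mu = 1/(1+exp(-eta)).
eta = 0.04.
exp(-eta) = exp(-0.04) = 0.960789.
mu = 1/(1+0.960789) = 0.5100

0.5100


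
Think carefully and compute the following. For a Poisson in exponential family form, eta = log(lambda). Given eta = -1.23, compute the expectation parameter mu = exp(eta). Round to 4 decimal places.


Expectation parameter for Poisson exponential family:
mu = exp(eta).
eta = -1.23.
mu = exp(-1.23) = 0.2923

0.2923


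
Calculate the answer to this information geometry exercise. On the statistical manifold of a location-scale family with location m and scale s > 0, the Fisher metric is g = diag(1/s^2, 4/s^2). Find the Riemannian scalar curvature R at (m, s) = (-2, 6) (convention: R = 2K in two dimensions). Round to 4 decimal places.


The metric has the form g = (A dm^2 + B ds^2)/s^2 with A = 1, B = 4.
Substitute u = sqrt(A/B)*m: g = B*(du^2 + ds^2)/s^2, i.e. B times the
Poincare upper half-plane metric, which has constant Gaussian curvature -1.
Scaling a 2D metric by a constant c divides the Gaussian curvature by c,
so K = -1/B = -1/(4) = -0.2500 everywhere (the point (m, s) = (-2, 6) is irrelevant:
the curvature is constant).
Scalar curvature in dimension 2: R = 2K = -2/(4) = -0.5000.

-0.5000


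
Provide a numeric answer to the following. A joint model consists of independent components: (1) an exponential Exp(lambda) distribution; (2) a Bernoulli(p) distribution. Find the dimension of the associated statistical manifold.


The dimension of a statistical manifold equals the number of free
(independent) real parameters of the model. For a product of independent
blocks the parameter counts add.
- exponential (lambda): 1.
- Bernoulli (p): 1.
Total = 1 + 1 = 2.
Dimension = 2

2


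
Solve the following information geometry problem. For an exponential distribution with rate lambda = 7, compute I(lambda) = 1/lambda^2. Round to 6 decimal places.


Fisher information for exponential: I(lambda) = 1/lambda^2.
lambda = 7, lambda^2 = 49.
I = 1/49 = 0.020408

0.020408


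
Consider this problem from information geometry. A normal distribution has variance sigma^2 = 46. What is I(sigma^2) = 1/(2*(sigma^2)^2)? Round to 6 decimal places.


Fisher information for variance: I(sigma^2) = 1/(2*sigma^4).
sigma^2 = 46, so sigma^4 = 2116.
I = 1/(2*2116) = 1/4232 = 0.000236

0.000236


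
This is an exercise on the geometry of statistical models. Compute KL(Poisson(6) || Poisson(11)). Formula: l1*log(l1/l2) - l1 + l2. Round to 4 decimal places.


KL divergence for Poisson:
KL = l1*log(l1/l2) - l1 + l2.
l1 = 6, l2 = 11.
log(6/11) = -0.606136.
l1*log(l1/l2) = 6 * -0.606136 = -3.636815.
KL = -3.636815 - 6 + 11 = 1.3632

1.3632


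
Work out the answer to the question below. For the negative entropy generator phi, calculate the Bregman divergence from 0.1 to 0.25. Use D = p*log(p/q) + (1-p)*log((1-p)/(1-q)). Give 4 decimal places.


Bregman divergence with negative entropy generator:
D = p*log(p/q) + (1-p)*log((1-p)/(1-q)).
p = 0.1, q = 0.25.
p*log(p/q) = 0.1*log(0.1/0.25) = -0.091629.
(1-p)*log((1-p)/(1-q)) = 0.9*log(0.9/0.75) = 0.164089.
D = -0.091629 + 0.164089 = 0.0725

0.0725


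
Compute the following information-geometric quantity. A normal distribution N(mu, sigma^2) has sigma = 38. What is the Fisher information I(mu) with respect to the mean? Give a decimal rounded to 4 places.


The Fisher information for the mean of a normal distribution is I(mu) = 1/sigma^2.
sigma = 38, so sigma^2 = 1444.
I(mu) = 1/1444 = 0.0007

0.0007


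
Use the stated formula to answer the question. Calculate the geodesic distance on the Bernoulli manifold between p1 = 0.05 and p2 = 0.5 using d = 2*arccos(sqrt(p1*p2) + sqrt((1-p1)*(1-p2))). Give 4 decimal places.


Geodesic distance on Bernoulli manifold:
d(p1,p2) = 2*arccos(sqrt(p1*p2) + sqrt((1-p1)*(1-p2))).
sqrt(p1*p2) = sqrt(0.05*0.5) = 0.158114.
sqrt((1-p1)*(1-p2)) = sqrt(0.95*0.5) = 0.689202.
arg = 0.158114 + 0.689202 = 0.847316.
d = 2*arccos(0.847316) = 1.1198

1.1198


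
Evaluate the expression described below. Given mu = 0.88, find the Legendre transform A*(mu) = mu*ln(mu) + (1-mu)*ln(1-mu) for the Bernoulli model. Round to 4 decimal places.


Legendre transform for Bernoulli:
A*(mu) = mu*log(mu) + (1-mu)*log(1-mu).
mu = 0.88, 1-mu = 0.12.
mu*log(mu) = 0.88*log(0.88) = -0.112493.
(1-mu)*log(1-mu) = 0.12*log(0.12) = -0.254432.
A* = -0.112493 + -0.254432 = -0.3669

-0.3669


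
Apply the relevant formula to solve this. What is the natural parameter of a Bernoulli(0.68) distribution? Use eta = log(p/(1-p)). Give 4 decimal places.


Natural parameter for Bernoulli: eta = log(p/(1-p)).
p = 0.68, 1-p = 0.32.
p/(1-p) = 2.125.
eta = log(2.125) = 0.7538

0.7538


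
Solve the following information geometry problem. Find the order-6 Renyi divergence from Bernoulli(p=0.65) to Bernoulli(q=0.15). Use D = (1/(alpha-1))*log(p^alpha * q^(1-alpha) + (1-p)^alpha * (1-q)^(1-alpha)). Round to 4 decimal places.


Renyi divergence of order alpha between Bernoulli distributions:
D = (1/(alpha-1))*log(p^alpha * q^(1-alpha) + (1-p)^alpha * (1-q)^(1-alpha)).
alpha = 6, p = 0.65, q = 0.15.
p^alpha * q^(1-alpha) = 0.65^6 * 0.15^-5 = 993.170576.
(1-p)^alpha * (1-q)^(1-alpha) = 0.35^6 * 0.85^-5 = 0.004143.
sum = 993.170576 + 0.004143 = 993.174719.
D = (1/5)*log(993.174719) = 1.3802

1.3802


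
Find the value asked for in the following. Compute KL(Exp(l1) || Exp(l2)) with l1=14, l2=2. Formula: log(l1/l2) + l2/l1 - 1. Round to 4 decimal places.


KL divergence for exponential family:
KL = log(l1/l2) + l2/l1 - 1.
log(14/2) = 1.94591.
2/14 = 0.142857.
KL = 1.94591 + 0.142857 - 1 = 1.0888

1.0888


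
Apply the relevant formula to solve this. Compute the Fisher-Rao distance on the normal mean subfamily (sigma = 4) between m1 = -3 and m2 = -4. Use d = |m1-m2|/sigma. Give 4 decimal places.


On the fixed-variance normal subfamily, geodesic distance = |m1-m2|/sigma.
|-3 - -4| = 1.
sigma = 4.
d = 1/4 = 0.2500

0.2500


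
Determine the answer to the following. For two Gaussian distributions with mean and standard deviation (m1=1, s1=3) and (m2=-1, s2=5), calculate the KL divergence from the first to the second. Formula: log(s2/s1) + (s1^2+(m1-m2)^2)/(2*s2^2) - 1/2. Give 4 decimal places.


KL divergence between normal distributions:
KL = log(s2/s1) + (s1^2 + (m1-m2)^2)/(2*s2^2) - 1/2.
log(5/3) = 0.510826.
(3^2 + (1--1)^2)/(2*5^2) = (9 + 4)/50 = 0.26.
KL = 0.510826 + 0.26 - 0.5 = 0.2708

0.2708


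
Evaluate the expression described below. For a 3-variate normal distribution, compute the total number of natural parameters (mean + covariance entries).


Exponential family dimension calculation:
For 3-dim MVN: mean has 3 params, covariance has 3*4/2 = 6 unique entries.
Total dim = 3 + 6 = 9.

9


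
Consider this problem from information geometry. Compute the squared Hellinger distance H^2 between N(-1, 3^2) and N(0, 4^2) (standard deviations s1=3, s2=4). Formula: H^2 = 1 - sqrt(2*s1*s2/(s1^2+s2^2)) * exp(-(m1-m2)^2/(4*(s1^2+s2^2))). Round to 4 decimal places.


Squared Hellinger distance for Gaussians:
H^2 = 1 - sqrt(2*s1*s2/(s1^2+s2^2)) * exp(-(m1-m2)^2/(4*(s1^2+s2^2))).
s1^2 = 9, s2^2 = 16, s1^2+s2^2 = 25.
sqrt(2*3*4/(25)) = 0.979796.
(m1-m2)^2 = (-1)^2 = 1.
exp(-1/(4*25)) = exp(-0.01) = 0.99005.
H^2 = 1 - 0.979796*0.99005 = 0.0300

0.0300


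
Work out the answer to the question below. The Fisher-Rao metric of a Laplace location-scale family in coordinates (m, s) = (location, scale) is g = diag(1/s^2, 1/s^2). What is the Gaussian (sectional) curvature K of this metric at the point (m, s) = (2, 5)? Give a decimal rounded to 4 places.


The metric has the form g = (A dm^2 + B ds^2)/s^2 with A = 1, B = 1.
Substitute u = sqrt(A/B)*m: g = B*(du^2 + ds^2)/s^2, i.e. B times the
Poincare upper half-plane metric, which has constant Gaussian curvature -1.
Scaling a 2D metric by a constant c divides the Gaussian curvature by c,
so K = -1/B = -1/(1) = -1.0000 everywhere (the point (m, s) = (2, 5) is irrelevant:
the curvature is constant).
The requested Gaussian curvature is K = -1.0000.

-1.0000


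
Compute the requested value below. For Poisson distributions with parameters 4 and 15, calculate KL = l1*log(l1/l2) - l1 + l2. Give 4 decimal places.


KL divergence for Poisson:
KL = l1*log(l1/l2) - l1 + l2.
l1 = 4, l2 = 15.
log(4/15) = -1.321756.
l1*log(l1/l2) = 4 * -1.321756 = -5.287023.
KL = -5.287023 - 4 + 15 = 5.7130

5.7130


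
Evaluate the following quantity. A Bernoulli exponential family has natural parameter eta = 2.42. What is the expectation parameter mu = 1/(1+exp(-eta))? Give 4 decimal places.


Dual coordinate (expectation parameter) for Bernoulli:
mu = 1/(1+exp(-eta)).
eta = 2.42.
exp(-eta) = exp(-2.42) = 0.088922.
mu = 1/(1+0.088922) = 0.9183

0.9183


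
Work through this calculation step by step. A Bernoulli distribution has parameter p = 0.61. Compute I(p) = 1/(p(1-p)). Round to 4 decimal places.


For Bernoulli(p), Fisher information is I(p) = 1/(p*(1-p)).
p = 0.61, 1-p = 0.39.
p*(1-p) = 0.2379.
I(p) = 1/0.2379 = 4.2034

4.2034


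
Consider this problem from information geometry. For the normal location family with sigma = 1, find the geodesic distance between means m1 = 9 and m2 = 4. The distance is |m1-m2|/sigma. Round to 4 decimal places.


On the fixed-variance normal subfamily, geodesic distance = |m1-m2|/sigma.
|9 - 4| = 5.
sigma = 1.
d = 5/1 = 5.0000

5.0000


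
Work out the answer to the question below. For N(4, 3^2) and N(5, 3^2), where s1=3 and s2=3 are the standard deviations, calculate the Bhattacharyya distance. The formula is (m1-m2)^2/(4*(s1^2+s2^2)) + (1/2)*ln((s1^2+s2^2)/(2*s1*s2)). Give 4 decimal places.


Bhattacharyya distance between two Gaussians:
DB = (m1-m2)^2/(4*(s1^2+s2^2)) + (1/2)*ln((s1^2+s2^2)/(2*s1*s2)).
(m1-m2)^2 = (-1)^2 = 1.
s1^2+s2^2 = 9 + 9 = 18.
term1 = 1/72 = 0.013889.
term2 = 0.5*ln(18/18.0) = 0.0.
DB = 0.013889 + 0.0 = 0.0139

0.0139


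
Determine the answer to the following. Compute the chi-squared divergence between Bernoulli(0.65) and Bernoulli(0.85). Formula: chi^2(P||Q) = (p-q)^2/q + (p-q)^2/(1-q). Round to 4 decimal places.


Chi-squared divergence between Bernoulli distributions:
chi^2 = (p-q)^2/q + (p-q)^2/(1-q).
p = 0.65, q = 0.85, p-q = -0.2.
(p-q)^2 = 0.04.
term1 = 0.04/0.85 = 0.047059.
term2 = 0.04/0.15 = 0.266667.
chi^2 = 0.047059 + 0.266667 = 0.3137

0.3137


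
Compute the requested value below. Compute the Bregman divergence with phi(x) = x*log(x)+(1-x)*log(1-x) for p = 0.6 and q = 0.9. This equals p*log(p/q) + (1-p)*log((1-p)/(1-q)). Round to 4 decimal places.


Bregman divergence with negative entropy generator:
D = p*log(p/q) + (1-p)*log((1-p)/(1-q)).
p = 0.6, q = 0.9.
p*log(p/q) = 0.6*log(0.6/0.9) = -0.243279.
(1-p)*log((1-p)/(1-q)) = 0.4*log(0.4/0.1) = 0.554518.
D = -0.243279 + 0.554518 = 0.3112

0.3112


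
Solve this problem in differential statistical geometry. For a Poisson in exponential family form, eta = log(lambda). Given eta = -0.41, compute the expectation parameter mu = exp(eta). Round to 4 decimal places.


Expectation parameter for Poisson exponential family:
mu = exp(eta).
eta = -0.41.
mu = exp(-0.41) = 0.6637

0.6637


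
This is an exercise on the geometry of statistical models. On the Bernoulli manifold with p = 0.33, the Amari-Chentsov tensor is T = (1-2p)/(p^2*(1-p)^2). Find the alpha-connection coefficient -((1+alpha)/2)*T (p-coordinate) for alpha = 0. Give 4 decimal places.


Skewness (Amari-Chentsov) tensor: T = (1-2p)/(p^2*(1-p)^2).
p = 0.33, 1-2p = 0.34, p^2 = 0.1089, (1-p)^2 = 0.4489.
T = 0.34/(0.1089 * 0.4489) = 6.955069.
In the p-coordinate, Gamma^(alpha) = Gamma^(0) - (alpha/2)*T with Gamma^(0) = (1/2)*g'(p) = -T/2,
so Gamma^(alpha) = -((1+alpha)/2)*T.
alpha = 0, -(1+alpha)/2 = -0.5.
Gamma = -0.5 * 6.955069 = -3.4775

-3.4775


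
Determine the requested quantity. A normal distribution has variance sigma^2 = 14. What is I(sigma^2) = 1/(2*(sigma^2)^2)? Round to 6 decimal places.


Fisher information for variance: I(sigma^2) = 1/(2*sigma^4).
sigma^2 = 14, so sigma^4 = 196.
I = 1/(2*196) = 1/392 = 0.002551

0.002551


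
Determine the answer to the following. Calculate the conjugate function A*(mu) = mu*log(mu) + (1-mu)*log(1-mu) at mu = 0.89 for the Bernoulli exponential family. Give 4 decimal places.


Legendre transform for Bernoulli:
A*(mu) = mu*log(mu) + (1-mu)*log(1-mu).
mu = 0.89, 1-mu = 0.11.
mu*log(mu) = 0.89*log(0.89) = -0.103715.
(1-mu)*log(1-mu) = 0.11*log(0.11) = -0.2428.
A* = -0.103715 + -0.2428 = -0.3465

-0.3465


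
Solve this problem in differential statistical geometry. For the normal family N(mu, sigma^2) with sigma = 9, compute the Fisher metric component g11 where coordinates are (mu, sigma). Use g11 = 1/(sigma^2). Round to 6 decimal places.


For the 2-parameter normal family, the Fisher metric has:
  g11 = 1/sigma^2, g22 = 2/sigma^2.
sigma = 9, sigma^2 = 81.
g11 = 0.012346

0.012346


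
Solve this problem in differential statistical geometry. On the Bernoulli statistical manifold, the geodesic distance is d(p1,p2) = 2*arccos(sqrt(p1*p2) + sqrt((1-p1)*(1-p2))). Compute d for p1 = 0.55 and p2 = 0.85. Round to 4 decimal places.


Geodesic distance on Bernoulli manifold:
d(p1,p2) = 2*arccos(sqrt(p1*p2) + sqrt((1-p1)*(1-p2))).
sqrt(p1*p2) = sqrt(0.55*0.85) = 0.68374.
sqrt((1-p1)*(1-p2)) = sqrt(0.45*0.15) = 0.259808.
arg = 0.68374 + 0.259808 = 0.943547.
d = 2*arccos(0.943547) = 0.6752

0.6752


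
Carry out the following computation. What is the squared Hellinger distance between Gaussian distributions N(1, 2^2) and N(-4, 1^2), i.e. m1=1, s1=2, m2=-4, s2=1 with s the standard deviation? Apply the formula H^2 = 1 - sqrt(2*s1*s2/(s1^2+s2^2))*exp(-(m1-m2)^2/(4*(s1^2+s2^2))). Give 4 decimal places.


Squared Hellinger distance for Gaussians:
H^2 = 1 - sqrt(2*s1*s2/(s1^2+s2^2)) * exp(-(m1-m2)^2/(4*(s1^2+s2^2))).
s1^2 = 4, s2^2 = 1, s1^2+s2^2 = 5.
sqrt(2*2*1/(5)) = 0.894427.
(m1-m2)^2 = (5)^2 = 25.
exp(-25/(4*5)) = exp(-1.25) = 0.286505.
H^2 = 1 - 0.894427*0.286505 = 0.7437

0.7437


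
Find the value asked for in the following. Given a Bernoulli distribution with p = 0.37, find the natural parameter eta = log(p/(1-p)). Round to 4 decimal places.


Natural parameter for Bernoulli: eta = log(p/(1-p)).
p = 0.37, 1-p = 0.63.
p/(1-p) = 0.587302.
eta = log(0.587302) = -0.5322

-0.5322


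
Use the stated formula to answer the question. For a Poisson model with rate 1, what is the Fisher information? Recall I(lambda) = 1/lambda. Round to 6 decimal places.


Fisher information for Poisson: I(lambda) = 1/lambda.
lambda = 1.
I(lambda) = 1/1 = 1.000000

1.000000


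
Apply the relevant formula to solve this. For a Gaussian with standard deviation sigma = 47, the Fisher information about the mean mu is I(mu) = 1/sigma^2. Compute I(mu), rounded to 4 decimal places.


The Fisher information for the mean of a normal distribution is I(mu) = 1/sigma^2.
sigma = 47, so sigma^2 = 2209.
I(mu) = 1/2209 = 0.0005

0.0005


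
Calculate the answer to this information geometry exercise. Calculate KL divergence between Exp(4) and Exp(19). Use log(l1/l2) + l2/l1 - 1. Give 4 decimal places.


KL divergence for exponential family:
KL = log(l1/l2) + l2/l1 - 1.
log(4/19) = -1.558145.
19/4 = 4.75.
KL = -1.558145 + 4.75 - 1 = 2.1919

2.1919


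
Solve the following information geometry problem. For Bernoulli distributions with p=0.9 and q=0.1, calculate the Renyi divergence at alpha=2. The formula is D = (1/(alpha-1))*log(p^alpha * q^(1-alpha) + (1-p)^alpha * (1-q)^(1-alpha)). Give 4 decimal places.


Renyi divergence of order alpha between Bernoulli distributions:
D = (1/(alpha-1))*log(p^alpha * q^(1-alpha) + (1-p)^alpha * (1-q)^(1-alpha)).
alpha = 2, p = 0.9, q = 0.1.
p^alpha * q^(1-alpha) = 0.9^2 * 0.1^-1 = 8.1.
(1-p)^alpha * (1-q)^(1-alpha) = 0.1^2 * 0.9^-1 = 0.011111.
sum = 8.1 + 0.011111 = 8.111111.
D = (1/1)*log(8.111111) = 2.0932

2.0932


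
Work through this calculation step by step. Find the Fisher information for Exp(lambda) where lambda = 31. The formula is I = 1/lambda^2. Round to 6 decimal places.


Fisher information for exponential: I(lambda) = 1/lambda^2.
lambda = 31, lambda^2 = 961.
I = 1/961 = 0.001041

0.001041


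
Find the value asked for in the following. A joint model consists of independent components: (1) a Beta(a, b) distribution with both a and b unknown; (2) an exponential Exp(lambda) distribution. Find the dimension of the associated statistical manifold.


The dimension of a statistical manifold equals the number of free
(independent) real parameters of the model. For a product of independent
blocks the parameter counts add.
- Beta (a, b): 2.
- exponential (lambda): 1.
Total = 2 + 1 = 3.
Dimension = 3

3


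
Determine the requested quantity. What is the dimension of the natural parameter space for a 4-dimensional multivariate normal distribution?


Exponential family dimension calculation:
For 4-dim MVN: mean has 4 params, covariance has 4*5/2 = 10 unique entries.
Total dim = 4 + 10 = 14.

14


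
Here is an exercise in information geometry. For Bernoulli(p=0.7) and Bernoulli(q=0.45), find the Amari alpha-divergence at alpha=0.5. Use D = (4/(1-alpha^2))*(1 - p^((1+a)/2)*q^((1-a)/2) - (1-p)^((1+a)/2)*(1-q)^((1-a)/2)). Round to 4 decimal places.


Amari alpha-divergence:
D = (4/(1-alpha^2))*(1 - p^((1+a)/2)*q^((1-a)/2) - (1-p)^((1+a)/2)*(1-q)^((1-a)/2)).
alpha = 0.5, p = 0.7, q = 0.45.
e1 = (1+alpha)/2 = 0.75, e2 = (1-alpha)/2 = 0.25.
t1 = p^e1 * q^e2 = 0.7^0.75 * 0.45^0.25 = 0.626797.
t2 = (1-p)^e1 * (1-q)^e2 = 0.3^0.75 * 0.55^0.25 = 0.349085.
4/(1-alpha^2) = 5.333333.
D = 5.333333*(1 - 0.626797 - 0.349085) = 0.1286

0.1286


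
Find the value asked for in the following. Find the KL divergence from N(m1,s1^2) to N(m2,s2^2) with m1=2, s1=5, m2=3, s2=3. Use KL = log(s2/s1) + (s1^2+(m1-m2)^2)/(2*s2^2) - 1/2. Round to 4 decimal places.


KL divergence between normal distributions:
KL = log(s2/s1) + (s1^2 + (m1-m2)^2)/(2*s2^2) - 1/2.
log(3/5) = -0.510826.
(5^2 + (2-3)^2)/(2*3^2) = (25 + 1)/18 = 1.444444.
KL = -0.510826 + 1.444444 - 0.5 = 0.4336

0.4336


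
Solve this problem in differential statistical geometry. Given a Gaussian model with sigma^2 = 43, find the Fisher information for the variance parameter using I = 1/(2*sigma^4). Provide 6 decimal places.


Fisher information for variance: I(sigma^2) = 1/(2*sigma^4).
sigma^2 = 43, so sigma^4 = 1849.
I = 1/(2*1849) = 1/3698 = 0.000270

0.000270


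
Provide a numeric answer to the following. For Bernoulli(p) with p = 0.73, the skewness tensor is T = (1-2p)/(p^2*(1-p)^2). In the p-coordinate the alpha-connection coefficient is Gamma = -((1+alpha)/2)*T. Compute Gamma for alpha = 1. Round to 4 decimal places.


Skewness (Amari-Chentsov) tensor: T = (1-2p)/(p^2*(1-p)^2).
p = 0.73, 1-2p = -0.46, p^2 = 0.5329, (1-p)^2 = 0.0729.
T = -0.46/(0.5329 * 0.0729) = -11.840896.
In the p-coordinate, Gamma^(alpha) = Gamma^(0) - (alpha/2)*T with Gamma^(0) = (1/2)*g'(p) = -T/2,
so Gamma^(alpha) = -((1+alpha)/2)*T.
alpha = 1, -(1+alpha)/2 = -1.0.
Gamma = -1.0 * -11.840896 = 11.8409

11.8409


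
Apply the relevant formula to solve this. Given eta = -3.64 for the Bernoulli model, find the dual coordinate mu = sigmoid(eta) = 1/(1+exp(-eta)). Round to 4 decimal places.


Dual coordinate (expectation parameter) for Bernoulli:
mu = 1/(1+exp(-eta)).
eta = -3.64.
exp(-eta) = exp(3.64) = 38.091837.
mu = 1/(1+38.091837) = 0.0256

0.0256


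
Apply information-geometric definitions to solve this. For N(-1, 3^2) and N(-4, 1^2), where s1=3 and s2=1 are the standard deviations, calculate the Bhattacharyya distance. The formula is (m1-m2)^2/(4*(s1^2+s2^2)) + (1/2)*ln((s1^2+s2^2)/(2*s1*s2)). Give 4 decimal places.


Bhattacharyya distance between two Gaussians:
DB = (m1-m2)^2/(4*(s1^2+s2^2)) + (1/2)*ln((s1^2+s2^2)/(2*s1*s2)).
(m1-m2)^2 = (3)^2 = 9.
s1^2+s2^2 = 9 + 1 = 10.
term1 = 9/40 = 0.225.
term2 = 0.5*ln(10/6.0) = 0.255413.
DB = 0.225 + 0.255413 = 0.4804

0.4804


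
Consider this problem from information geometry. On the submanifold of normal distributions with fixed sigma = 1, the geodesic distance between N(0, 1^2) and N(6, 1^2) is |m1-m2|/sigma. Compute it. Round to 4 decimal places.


On the fixed-variance normal subfamily, geodesic distance = |m1-m2|/sigma.
|0 - 6| = 6.
sigma = 1.
d = 6/1 = 6.0000

6.0000


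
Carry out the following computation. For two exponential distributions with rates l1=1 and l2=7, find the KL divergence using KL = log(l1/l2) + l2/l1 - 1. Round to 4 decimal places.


KL divergence for exponential family:
KL = log(l1/l2) + l2/l1 - 1.
log(1/7) = -1.94591.
7/1 = 7.0.
KL = -1.94591 + 7.0 - 1 = 4.0541

4.0541


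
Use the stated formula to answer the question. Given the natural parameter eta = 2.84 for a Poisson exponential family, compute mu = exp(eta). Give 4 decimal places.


Expectation parameter for Poisson exponential family:
mu = exp(eta).
eta = 2.84.
mu = exp(2.84) = 17.1158

17.1158


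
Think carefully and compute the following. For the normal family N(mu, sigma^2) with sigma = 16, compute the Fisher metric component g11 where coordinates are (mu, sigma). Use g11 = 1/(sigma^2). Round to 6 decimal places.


For the 2-parameter normal family, the Fisher metric has:
  g11 = 1/sigma^2, g22 = 2/sigma^2.
sigma = 16, sigma^2 = 256.
g11 = 0.003906

0.003906


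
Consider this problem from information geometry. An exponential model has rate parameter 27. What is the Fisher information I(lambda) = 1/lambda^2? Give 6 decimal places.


Fisher information for exponential: I(lambda) = 1/lambda^2.
lambda = 27, lambda^2 = 729.
I = 1/729 = 0.001372

0.001372


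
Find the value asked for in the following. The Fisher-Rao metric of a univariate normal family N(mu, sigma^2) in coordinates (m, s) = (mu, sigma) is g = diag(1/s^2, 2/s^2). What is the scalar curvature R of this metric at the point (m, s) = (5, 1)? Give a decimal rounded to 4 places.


The metric has the form g = (A dm^2 + B ds^2)/s^2 with A = 1, B = 2.
Substitute u = sqrt(A/B)*m: g = B*(du^2 + ds^2)/s^2, i.e. B times the
Poincare upper half-plane metric, which has constant Gaussian curvature -1.
Scaling a 2D metric by a constant c divides the Gaussian curvature by c,
so K = -1/B = -1/(2) = -0.5000 everywhere (the point (m, s) = (5, 1) is irrelevant:
the curvature is constant).
Scalar curvature in dimension 2: R = 2K = -2/(2) = -1.0000.

-1.0000


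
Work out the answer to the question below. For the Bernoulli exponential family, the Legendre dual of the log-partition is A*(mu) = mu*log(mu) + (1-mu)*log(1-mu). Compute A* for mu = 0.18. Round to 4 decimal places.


Legendre transform for Bernoulli:
A*(mu) = mu*log(mu) + (1-mu)*log(1-mu).
mu = 0.18, 1-mu = 0.82.
mu*log(mu) = 0.18*log(0.18) = -0.308664.
(1-mu)*log(1-mu) = 0.82*log(0.82) = -0.16273.
A* = -0.308664 + -0.16273 = -0.4714

-0.4714


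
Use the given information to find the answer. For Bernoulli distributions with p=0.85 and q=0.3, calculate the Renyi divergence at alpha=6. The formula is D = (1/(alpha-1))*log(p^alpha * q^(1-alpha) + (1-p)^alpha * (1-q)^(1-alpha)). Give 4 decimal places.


Renyi divergence of order alpha between Bernoulli distributions:
D = (1/(alpha-1))*log(p^alpha * q^(1-alpha) + (1-p)^alpha * (1-q)^(1-alpha)).
alpha = 6, p = 0.85, q = 0.3.
p^alpha * q^(1-alpha) = 0.85^6 * 0.3^-5 = 155.205562.
(1-p)^alpha * (1-q)^(1-alpha) = 0.15^6 * 0.7^-5 = 6.8e-05.
sum = 155.205562 + 6.8e-05 = 155.20563.
D = (1/5)*log(155.20563) = 1.0090

1.0090


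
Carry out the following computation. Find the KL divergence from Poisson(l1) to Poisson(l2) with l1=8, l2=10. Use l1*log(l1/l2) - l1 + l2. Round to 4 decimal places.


KL divergence for Poisson:
KL = l1*log(l1/l2) - l1 + l2.
l1 = 8, l2 = 10.
log(8/10) = -0.223144.
l1*log(l1/l2) = 8 * -0.223144 = -1.785148.
KL = -1.785148 - 8 + 10 = 0.2149

0.2149


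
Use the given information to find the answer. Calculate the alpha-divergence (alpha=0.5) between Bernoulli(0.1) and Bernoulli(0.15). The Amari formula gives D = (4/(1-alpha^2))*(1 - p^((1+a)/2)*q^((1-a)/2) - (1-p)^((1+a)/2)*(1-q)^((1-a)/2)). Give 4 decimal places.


Amari alpha-divergence:
D = (4/(1-alpha^2))*(1 - p^((1+a)/2)*q^((1-a)/2) - (1-p)^((1+a)/2)*(1-q)^((1-a)/2)).
alpha = 0.5, p = 0.1, q = 0.15.
e1 = (1+alpha)/2 = 0.75, e2 = (1-alpha)/2 = 0.25.
t1 = p^e1 * q^e2 = 0.1^0.75 * 0.15^0.25 = 0.110668.
t2 = (1-p)^e1 * (1-q)^e2 = 0.9^0.75 * 0.85^0.25 = 0.887231.
4/(1-alpha^2) = 5.333333.
D = 5.333333*(1 - 0.110668 - 0.887231) = 0.0112

0.0112


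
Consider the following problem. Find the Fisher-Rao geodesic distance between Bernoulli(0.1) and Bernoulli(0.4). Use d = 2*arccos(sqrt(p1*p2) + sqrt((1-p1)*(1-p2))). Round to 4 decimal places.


Geodesic distance on Bernoulli manifold:
d(p1,p2) = 2*arccos(sqrt(p1*p2) + sqrt((1-p1)*(1-p2))).
sqrt(p1*p2) = sqrt(0.1*0.4) = 0.2.
sqrt((1-p1)*(1-p2)) = sqrt(0.9*0.6) = 0.734847.
arg = 0.2 + 0.734847 = 0.934847.
d = 2*arccos(0.934847) = 0.7259

0.7259


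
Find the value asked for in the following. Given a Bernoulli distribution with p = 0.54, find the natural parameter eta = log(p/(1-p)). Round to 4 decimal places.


Natural parameter for Bernoulli: eta = log(p/(1-p)).
p = 0.54, 1-p = 0.46.
p/(1-p) = 1.173913.
eta = log(1.173913) = 0.1603

0.1603


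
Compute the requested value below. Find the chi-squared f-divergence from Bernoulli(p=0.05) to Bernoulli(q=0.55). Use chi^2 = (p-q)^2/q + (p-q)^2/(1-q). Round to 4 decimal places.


Chi-squared divergence between Bernoulli distributions:
chi^2 = (p-q)^2/q + (p-q)^2/(1-q).
p = 0.05, q = 0.55, p-q = -0.5.
(p-q)^2 = 0.25.
term1 = 0.25/0.55 = 0.454545.
term2 = 0.25/0.45 = 0.555556.
chi^2 = 0.454545 + 0.555556 = 1.0101

1.0101


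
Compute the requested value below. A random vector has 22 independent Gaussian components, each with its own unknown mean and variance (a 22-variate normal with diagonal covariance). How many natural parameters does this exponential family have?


Exponential family dimension calculation:
Each univariate normal has two natural parameters (mu/sigma^2 and -1/(2 sigma^2)).
With 22 independent components, dim = 2 * 22 = 44.

44


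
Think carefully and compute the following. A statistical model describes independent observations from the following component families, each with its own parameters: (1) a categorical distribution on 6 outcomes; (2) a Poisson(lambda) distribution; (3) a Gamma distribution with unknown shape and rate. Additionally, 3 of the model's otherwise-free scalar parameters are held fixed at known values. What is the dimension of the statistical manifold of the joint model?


The dimension of a statistical manifold equals the number of free
(independent) real parameters of the model. For a product of independent
blocks the parameter counts add.
- categorical on 6 outcomes (probabilities sum to 1): 6-1 = 5.
- Poisson (lambda): 1.
- Gamma (shape, rate): 2.
Total = 5 + 1 + 2 = 8.
3 parameter(s) fixed at known values: 8 - 3 = 5.
Dimension = 5

5


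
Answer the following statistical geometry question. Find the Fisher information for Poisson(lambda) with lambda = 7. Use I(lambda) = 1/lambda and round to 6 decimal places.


Fisher information for Poisson: I(lambda) = 1/lambda.
lambda = 7.
I(lambda) = 1/7 = 0.142857

0.142857


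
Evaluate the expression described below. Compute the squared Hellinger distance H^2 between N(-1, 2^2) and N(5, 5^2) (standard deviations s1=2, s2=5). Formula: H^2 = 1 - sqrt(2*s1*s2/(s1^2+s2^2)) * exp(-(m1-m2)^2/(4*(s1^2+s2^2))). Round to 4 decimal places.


Squared Hellinger distance for Gaussians:
H^2 = 1 - sqrt(2*s1*s2/(s1^2+s2^2)) * exp(-(m1-m2)^2/(4*(s1^2+s2^2))).
s1^2 = 4, s2^2 = 25, s1^2+s2^2 = 29.
sqrt(2*2*5/(29)) = 0.830455.
(m1-m2)^2 = (-6)^2 = 36.
exp(-36/(4*29)) = exp(-0.310345) = 0.733194.
H^2 = 1 - 0.830455*0.733194 = 0.3911

0.3911


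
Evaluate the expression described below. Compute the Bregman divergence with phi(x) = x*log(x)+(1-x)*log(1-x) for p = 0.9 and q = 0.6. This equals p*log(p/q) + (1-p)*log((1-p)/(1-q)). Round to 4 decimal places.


Bregman divergence with negative entropy generator:
D = p*log(p/q) + (1-p)*log((1-p)/(1-q)).
p = 0.9, q = 0.6.
p*log(p/q) = 0.9*log(0.9/0.6) = 0.364919.
(1-p)*log((1-p)/(1-q)) = 0.1*log(0.1/0.4) = -0.138629.
D = 0.364919 + -0.138629 = 0.2263

0.2263


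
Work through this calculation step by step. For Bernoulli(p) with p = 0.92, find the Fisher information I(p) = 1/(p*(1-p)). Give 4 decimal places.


For Bernoulli(p), Fisher information is I(p) = 1/(p*(1-p)).
p = 0.92, 1-p = 0.08.
p*(1-p) = 0.0736.
I(p) = 1/0.0736 = 13.5870

13.5870


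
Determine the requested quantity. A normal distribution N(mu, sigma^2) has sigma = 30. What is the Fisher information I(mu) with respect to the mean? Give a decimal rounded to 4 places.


The Fisher information for the mean of a normal distribution is I(mu) = 1/sigma^2.
sigma = 30, so sigma^2 = 900.
I(mu) = 1/900 = 0.0011

0.0011


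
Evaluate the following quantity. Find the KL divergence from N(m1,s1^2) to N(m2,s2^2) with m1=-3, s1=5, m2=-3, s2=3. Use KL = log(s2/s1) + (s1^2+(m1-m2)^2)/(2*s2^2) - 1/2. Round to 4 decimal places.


KL divergence between normal distributions:
KL = log(s2/s1) + (s1^2 + (m1-m2)^2)/(2*s2^2) - 1/2.
log(3/5) = -0.510826.
(5^2 + (-3--3)^2)/(2*3^2) = (25 + 0)/18 = 1.388889.
KL = -0.510826 + 1.388889 - 0.5 = 0.3781

0.3781


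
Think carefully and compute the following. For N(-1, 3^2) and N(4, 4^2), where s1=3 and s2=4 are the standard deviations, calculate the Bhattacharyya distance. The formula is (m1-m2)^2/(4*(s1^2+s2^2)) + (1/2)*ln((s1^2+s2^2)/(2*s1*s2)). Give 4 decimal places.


Bhattacharyya distance between two Gaussians:
DB = (m1-m2)^2/(4*(s1^2+s2^2)) + (1/2)*ln((s1^2+s2^2)/(2*s1*s2)).
(m1-m2)^2 = (-5)^2 = 25.
s1^2+s2^2 = 9 + 16 = 25.
term1 = 25/100 = 0.25.
term2 = 0.5*ln(25/24.0) = 0.020411.
DB = 0.25 + 0.020411 = 0.2704

0.2704


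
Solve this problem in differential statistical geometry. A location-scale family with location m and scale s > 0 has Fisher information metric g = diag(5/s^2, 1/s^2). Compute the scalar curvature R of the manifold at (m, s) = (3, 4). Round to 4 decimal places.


The metric has the form g = (A dm^2 + B ds^2)/s^2 with A = 5, B = 1.
Substitute u = sqrt(A/B)*m: g = B*(du^2 + ds^2)/s^2, i.e. B times the
Poincare upper half-plane metric, which has constant Gaussian curvature -1.
Scaling a 2D metric by a constant c divides the Gaussian curvature by c,
so K = -1/B = -1/(1) = -1.0000 everywhere (the point (m, s) = (3, 4) is irrelevant:
the curvature is constant).
Scalar curvature in dimension 2: R = 2K = -2/(1) = -2.0000.

-2.0000


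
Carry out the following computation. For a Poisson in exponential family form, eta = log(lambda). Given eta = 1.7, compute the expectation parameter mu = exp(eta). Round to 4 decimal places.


Expectation parameter for Poisson exponential family:
mu = exp(eta).
eta = 1.7.
mu = exp(1.7) = 5.4739

5.4739


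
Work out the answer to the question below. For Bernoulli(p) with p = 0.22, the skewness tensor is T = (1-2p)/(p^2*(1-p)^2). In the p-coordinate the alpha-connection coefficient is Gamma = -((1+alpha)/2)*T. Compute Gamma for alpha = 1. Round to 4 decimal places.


Skewness (Amari-Chentsov) tensor: T = (1-2p)/(p^2*(1-p)^2).
p = 0.22, 1-2p = 0.56, p^2 = 0.0484, (1-p)^2 = 0.6084.
T = 0.56/(0.0484 * 0.6084) = 19.017502.
In the p-coordinate, Gamma^(alpha) = Gamma^(0) - (alpha/2)*T with Gamma^(0) = (1/2)*g'(p) = -T/2,
so Gamma^(alpha) = -((1+alpha)/2)*T.
alpha = 1, -(1+alpha)/2 = -1.0.
Gamma = -1.0 * 19.017502 = -19.0175

-19.0175


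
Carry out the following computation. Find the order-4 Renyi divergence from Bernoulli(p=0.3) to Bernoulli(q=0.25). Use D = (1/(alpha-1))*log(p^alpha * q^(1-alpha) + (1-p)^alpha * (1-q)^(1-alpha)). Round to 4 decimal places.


Renyi divergence of order alpha between Bernoulli distributions:
D = (1/(alpha-1))*log(p^alpha * q^(1-alpha) + (1-p)^alpha * (1-q)^(1-alpha)).
alpha = 4, p = 0.3, q = 0.25.
p^alpha * q^(1-alpha) = 0.3^4 * 0.25^-3 = 0.5184.
(1-p)^alpha * (1-q)^(1-alpha) = 0.7^4 * 0.75^-3 = 0.569126.
sum = 0.5184 + 0.569126 = 1.087526.
D = (1/3)*log(1.087526) = 0.0280

0.0280


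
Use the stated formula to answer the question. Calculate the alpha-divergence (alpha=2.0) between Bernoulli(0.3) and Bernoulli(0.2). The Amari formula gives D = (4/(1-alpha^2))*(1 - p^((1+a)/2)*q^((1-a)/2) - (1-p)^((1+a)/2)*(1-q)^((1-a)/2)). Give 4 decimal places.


Amari alpha-divergence:
D = (4/(1-alpha^2))*(1 - p^((1+a)/2)*q^((1-a)/2) - (1-p)^((1+a)/2)*(1-q)^((1-a)/2)).
alpha = 2.0, p = 0.3, q = 0.2.
e1 = (1+alpha)/2 = 1.5, e2 = (1-alpha)/2 = -0.5.
t1 = p^e1 * q^e2 = 0.3^1.5 * 0.2^-0.5 = 0.367423.
t2 = (1-p)^e1 * (1-q)^e2 = 0.7^1.5 * 0.8^-0.5 = 0.65479.
4/(1-alpha^2) = -1.333333.
D = -1.333333*(1 - 0.367423 - 0.65479) = 0.0296

0.0296


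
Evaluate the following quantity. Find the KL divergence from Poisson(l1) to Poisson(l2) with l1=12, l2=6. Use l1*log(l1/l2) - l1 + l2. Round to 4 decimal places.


KL divergence for Poisson:
KL = l1*log(l1/l2) - l1 + l2.
l1 = 12, l2 = 6.
log(12/6) = 0.693147.
l1*log(l1/l2) = 12 * 0.693147 = 8.317766.
KL = 8.317766 - 12 + 6 = 2.3178

2.3178


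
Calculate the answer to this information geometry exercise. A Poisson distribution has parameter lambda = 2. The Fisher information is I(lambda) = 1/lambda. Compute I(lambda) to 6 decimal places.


Fisher information for Poisson: I(lambda) = 1/lambda.
lambda = 2.
I(lambda) = 1/2 = 0.500000

0.500000


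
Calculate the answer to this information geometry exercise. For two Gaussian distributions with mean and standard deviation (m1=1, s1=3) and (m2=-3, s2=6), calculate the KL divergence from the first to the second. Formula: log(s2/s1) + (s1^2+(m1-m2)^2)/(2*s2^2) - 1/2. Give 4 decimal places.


KL divergence between normal distributions:
KL = log(s2/s1) + (s1^2 + (m1-m2)^2)/(2*s2^2) - 1/2.
log(6/3) = 0.693147.
(3^2 + (1--3)^2)/(2*6^2) = (9 + 16)/72 = 0.347222.
KL = 0.693147 + 0.347222 - 0.5 = 0.5404

0.5404


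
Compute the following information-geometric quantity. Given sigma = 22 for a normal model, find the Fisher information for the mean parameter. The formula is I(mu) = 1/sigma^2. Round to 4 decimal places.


The Fisher information for the mean of a normal distribution is I(mu) = 1/sigma^2.
sigma = 22, so sigma^2 = 484.
I(mu) = 1/484 = 0.0021

0.0021


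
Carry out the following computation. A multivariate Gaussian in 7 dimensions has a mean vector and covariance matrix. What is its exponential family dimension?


Exponential family dimension calculation:
For 7-dim MVN: mean has 7 params, covariance has 7*8/2 = 28 unique entries.
Total dim = 7 + 28 = 35.

35


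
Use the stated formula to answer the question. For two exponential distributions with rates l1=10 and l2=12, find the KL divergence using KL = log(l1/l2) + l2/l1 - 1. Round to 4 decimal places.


KL divergence for exponential family:
KL = log(l1/l2) + l2/l1 - 1.
log(10/12) = -0.182322.
12/10 = 1.2.
KL = -0.182322 + 1.2 - 1 = 0.0177

0.0177
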